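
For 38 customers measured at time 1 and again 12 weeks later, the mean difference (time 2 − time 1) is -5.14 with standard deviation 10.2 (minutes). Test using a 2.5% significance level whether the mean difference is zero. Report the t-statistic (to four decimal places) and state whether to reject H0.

H0: μ_d = 0; H1: μ_d ≠ 0 (paired t-test on the differences, two-sided).
t = d̄/(s_d/√n) = -5.14/(10.2/√38) = -3.1064
df = n − 1 = 37
Two-sided p-value ≈ 0.0036
Since p ≈ 0.0036 < α = 0.025, reject H0; the data support H1.

t = -3.1064; reject H0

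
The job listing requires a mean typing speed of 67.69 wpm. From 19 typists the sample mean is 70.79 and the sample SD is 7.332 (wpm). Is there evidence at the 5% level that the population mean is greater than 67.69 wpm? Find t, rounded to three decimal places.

H0: μ = 67.69; H1: μ > 67.69 (one-sample t-test, right-tailed).
t = (x̄ − μ₀)/(s/√n) = (70.79 − 67.69)/(7.332/√19) = 1.843
df = n − 1 = 18
p-value = P(T ≥ 1.843) ≈ 0.0409
Since p ≈ 0.0409 < α = 0.05, reject H0; the evidence is statistically significant.

1.843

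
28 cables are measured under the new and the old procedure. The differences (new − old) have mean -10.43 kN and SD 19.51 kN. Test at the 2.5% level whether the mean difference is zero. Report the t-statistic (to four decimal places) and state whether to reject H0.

t = -2.8288; reject H0

H0: μ_d = 0; H1: μ_d ≠ 0 (paired t-test on the differences, two-sided).
t = d̄/(s_d/√n) = -10.43/(19.51/√28) = -2.8288
df = n − 1 = 27
Two-sided p-value ≈ 0.0087
Since p ≈ 0.0087 < α = 0.025, reject H0; the evidence is statistically significant.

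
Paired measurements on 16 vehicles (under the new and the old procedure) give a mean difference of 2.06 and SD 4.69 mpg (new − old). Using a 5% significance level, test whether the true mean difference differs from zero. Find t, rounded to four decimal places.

1.7569

H0: μ_d = 0; H1: μ_d ≠ 0 (paired t-test on the differences, two-sided).
t = d̄/(s_d/√n) = 2.06/(4.69/√16) = 1.7569
df = n − 1 = 15
Two-sided p-value ≈ 0.099
Since p ≈ 0.099 > α = 0.05, fail to reject H0; the data do not provide sufficient evidence against H0.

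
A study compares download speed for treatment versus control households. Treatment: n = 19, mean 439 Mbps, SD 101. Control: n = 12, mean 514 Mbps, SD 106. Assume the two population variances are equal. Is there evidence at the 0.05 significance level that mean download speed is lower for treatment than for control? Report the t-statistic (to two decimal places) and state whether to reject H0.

t = -1.98; reject H0

Let group 1 = treatment, group 2 = control. H0: μ_1 = μ_2; H1: μ_1 < μ_2 (two-sample pooled-variance t-test, left-tailed).
s_p² = [(19−1)·101² + (12−1)·106²]/(19+12−2) = 10593.6
t = (439 − 514)/√[10593.6·(1/19 + 1/12)] = -1.98
df = n₁ + n₂ − 2 = 29
p-value = P(T ≤ -1.98) ≈ 0.0289
Since p ≈ 0.0289 < α = 0.05, reject H0; the data support H1.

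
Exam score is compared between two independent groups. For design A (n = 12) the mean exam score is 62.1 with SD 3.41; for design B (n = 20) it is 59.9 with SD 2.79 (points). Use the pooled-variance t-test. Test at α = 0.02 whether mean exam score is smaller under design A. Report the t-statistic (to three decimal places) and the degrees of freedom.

Let group 1 = design A, group 2 = design B. H0: μ_1 = μ_2; H1: μ_1 < μ_2 (two-sample pooled-variance t-test, left-tailed).
s_p² = [(12−1)·3.41² + (20−1)·2.79²]/(12+20−2) = 9.19357
t = (62.1 − 59.9)/√[9.19357·(1/12 + 1/20)] = 1.987
df = n₁ + n₂ − 2 = 30
p-value = P(T ≤ 1.987) ≈ 0.9719
Since p ≈ 0.9719 > α = 0.02, fail to reject H0; the evidence is not statistically significant.

t = 1.987, df = 30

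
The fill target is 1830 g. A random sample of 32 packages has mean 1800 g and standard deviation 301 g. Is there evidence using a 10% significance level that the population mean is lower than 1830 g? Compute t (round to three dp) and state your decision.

t = -0.564; fail to reject H0

H0: μ = 1830; H1: μ < 1830 (one-sample t-test, left-tailed).
t = (x̄ − μ₀)/(s/√n) = (1800 − 1830)/(301/√32) = -0.564
df = n − 1 = 31
p-value = P(T ≤ -0.564) ≈ 0.2885
Since p ≈ 0.2885 > α = 0.1, fail to reject H0; the evidence is not statistically significant.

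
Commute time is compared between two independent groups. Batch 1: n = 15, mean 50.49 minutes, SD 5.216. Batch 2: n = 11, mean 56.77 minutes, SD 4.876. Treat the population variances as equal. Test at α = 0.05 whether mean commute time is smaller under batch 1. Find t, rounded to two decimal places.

Let group 1 = batch 1, group 2 = batch 2. H0: μ_1 = μ_2; H1: μ_1 < μ_2 (two-sample pooled-variance t-test, left-tailed).
s_p² = [(15−1)·5.216² + (11−1)·4.876²]/(15+11−2) = 25.777
t = (50.49 − 56.77)/√[25.777·(1/15 + 1/11)] = -3.12
df = n₁ + n₂ − 2 = 24
p-value = P(T ≤ -3.12) ≈ 0.002
Since p ≈ 0.002 < α = 0.05, reject H0; the data support H1.

-3.12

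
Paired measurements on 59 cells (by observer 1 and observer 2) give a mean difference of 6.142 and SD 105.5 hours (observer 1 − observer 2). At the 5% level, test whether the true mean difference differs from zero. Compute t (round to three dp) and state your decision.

H0: μ_d = 0; H1: μ_d ≠ 0 (paired t-test on the differences, two-sided).
t = d̄/(s_d/√n) = 6.142/(105.5/√59) = 0.447
df = n − 1 = 58
Two-sided p-value ≈ 0.656
Since p ≈ 0.656 > α = 0.05, fail to reject H0; the evidence is not statistically significant.

t = 0.447; fail to reject H0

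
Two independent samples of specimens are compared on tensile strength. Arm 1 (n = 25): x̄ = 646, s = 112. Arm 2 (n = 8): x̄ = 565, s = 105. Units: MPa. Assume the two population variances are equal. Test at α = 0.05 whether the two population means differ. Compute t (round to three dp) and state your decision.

Let group 1 = arm 1, group 2 = arm 2. H0: μ_1 = μ_2; H1: μ_1 ≠ μ_2 (two-sample pooled-variance t-test, two-sided).
s_p² = [(25−1)·112² + (8−1)·105²]/(25+8−2) = 12201
t = (646 − 565)/√[12201·(1/25 + 1/8)] = 1.805
df = n₁ + n₂ − 2 = 31
Two-sided p-value ≈ 0.0808
Since p ≈ 0.0808 > α = 0.05, fail to reject H0; the data do not provide sufficient evidence against H0.

t = 1.805; fail to reject H0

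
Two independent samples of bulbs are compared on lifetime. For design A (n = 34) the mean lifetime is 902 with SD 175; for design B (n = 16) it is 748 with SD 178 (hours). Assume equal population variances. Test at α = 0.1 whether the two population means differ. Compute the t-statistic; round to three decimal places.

2.887

Let group 1 = design A, group 2 = design B. H0: μ_1 = μ_2; H1: μ_1 ≠ μ_2 (two-sample pooled-variance t-test, two-sided).
s_p² = [(34−1)·175² + (16−1)·178²]/(34+16−2) = 30955.9
t = (902 − 748)/√[30955.9·(1/34 + 1/16)] = 2.887
df = n₁ + n₂ − 2 = 48
Two-sided p-value ≈ 0.0058
Since p ≈ 0.0058 < α = 0.1, reject H0; the data support H1.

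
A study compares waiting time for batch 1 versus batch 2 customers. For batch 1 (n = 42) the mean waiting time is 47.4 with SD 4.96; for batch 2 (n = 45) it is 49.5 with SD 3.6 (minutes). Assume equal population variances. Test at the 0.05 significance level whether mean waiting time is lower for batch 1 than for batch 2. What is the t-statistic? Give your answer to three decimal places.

Let group 1 = batch 1, group 2 = batch 2. H0: μ_1 = μ_2; H1: μ_1 < μ_2 (two-sample pooled-variance t-test, left-tailed).
s_p² = [(42−1)·4.96² + (45−1)·3.6²]/(42+45−2) = 18.5754
t = (47.4 − 49.5)/√[18.5754·(1/42 + 1/45)] = -2.271
df = n₁ + n₂ − 2 = 85
p-value = P(T ≤ -2.271) ≈ 0.013
Since p ≈ 0.013 < α = 0.05, reject H0; the evidence is statistically significant.

-2.271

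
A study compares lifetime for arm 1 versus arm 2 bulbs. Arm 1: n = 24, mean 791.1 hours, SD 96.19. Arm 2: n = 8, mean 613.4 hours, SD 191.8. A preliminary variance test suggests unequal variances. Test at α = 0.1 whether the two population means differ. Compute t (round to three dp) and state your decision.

t = 2.517; reject H0

Let group 1 = arm 1, group 2 = arm 2. H0: μ_1 = μ_2; H1: μ_1 ≠ μ_2 (Welch's two-sample t-test, two-sided).
t = (x̄_1 − x̄_2)/√(s_1²/n_1 + s_2²/n_2) = (791.1 − 613.4)/√(96.19²/24 + 191.8²/8) = 2.517
Welch–Satterthwaite df ≈ 8.21
Two-sided p-value ≈ 0.0353
Since p ≈ 0.0353 < α = 0.1, reject H0; the evidence is statistically significant.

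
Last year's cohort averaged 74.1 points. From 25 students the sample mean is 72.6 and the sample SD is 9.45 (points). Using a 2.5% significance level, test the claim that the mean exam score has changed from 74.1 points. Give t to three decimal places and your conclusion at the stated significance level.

t = -0.794; fail to reject H0

H0: μ = 74.1; H1: μ ≠ 74.1 (one-sample t-test, two-sided).
t = (x̄ − μ₀)/(s/√n) = (72.6 − 74.1)/(9.45/√25) = -0.794
df = n − 1 = 24
Two-sided p-value ≈ 0.435
Since p ≈ 0.435 > α = 0.025, fail to reject H0; the data do not provide sufficient evidence against H0.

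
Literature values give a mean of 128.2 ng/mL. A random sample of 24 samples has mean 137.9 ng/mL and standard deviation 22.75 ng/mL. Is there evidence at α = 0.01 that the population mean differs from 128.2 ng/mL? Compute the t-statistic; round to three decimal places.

2.089

H0: μ = 128.2; H1: μ ≠ 128.2 (one-sample t-test, two-sided).
t = (x̄ − μ₀)/(s/√n) = (137.9 − 128.2)/(22.75/√24) = 2.089
df = n − 1 = 23
Two-sided p-value ≈ 0.0480
Since p ≈ 0.0480 > α = 0.01, fail to reject H0; the data do not provide sufficient evidence against H0.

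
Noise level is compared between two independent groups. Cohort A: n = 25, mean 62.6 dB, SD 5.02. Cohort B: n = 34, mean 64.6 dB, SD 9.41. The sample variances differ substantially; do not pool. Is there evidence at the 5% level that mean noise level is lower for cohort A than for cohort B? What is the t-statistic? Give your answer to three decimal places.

Let group 1 = cohort A, group 2 = cohort B. H0: μ_1 = μ_2; H1: μ_1 < μ_2 (Welch's two-sample t-test, left-tailed).
t = (x̄_1 − x̄_2)/√(s_1²/n_1 + s_2²/n_2) = (62.6 − 64.6)/√(5.02²/25 + 9.41²/34) = -1.052
Welch–Satterthwaite df ≈ 52.64
p-value = P(T ≤ -1.052) ≈ 0.149
Since p ≈ 0.149 > α = 0.05, fail to reject H0; the data do not provide sufficient evidence against H0.

-1.052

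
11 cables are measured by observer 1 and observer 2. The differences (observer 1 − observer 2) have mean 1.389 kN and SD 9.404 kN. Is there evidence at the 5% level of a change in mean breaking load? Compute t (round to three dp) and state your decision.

t = 0.490; fail to reject H0

H0: μ_d = 0; H1: μ_d ≠ 0 (paired t-test on the differences, two-sided).
t = d̄/(s_d/√n) = 1.389/(9.404/√11) = 0.490
df = n − 1 = 10
Two-sided p-value ≈ 0.635
Since p ≈ 0.635 > α = 0.05, fail to reject H0; the evidence is not statistically significant.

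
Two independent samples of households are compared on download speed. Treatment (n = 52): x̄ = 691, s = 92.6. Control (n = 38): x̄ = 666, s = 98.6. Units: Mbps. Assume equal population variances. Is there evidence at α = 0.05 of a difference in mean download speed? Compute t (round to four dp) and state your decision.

Let group 1 = treatment, group 2 = control. H0: μ_1 = μ_2; H1: μ_1 ≠ μ_2 (two-sample pooled-variance t-test, two-sided).
s_p² = [(52−1)·92.6² + (38−1)·98.6²]/(52+38−2) = 9057.11
t = (691 − 666)/√[9057.11·(1/52 + 1/38)] = 1.2309
df = n₁ + n₂ − 2 = 88
Two-sided p-value ≈ 0.2216
Since p ≈ 0.2216 > α = 0.05, fail to reject H0; the data do not provide sufficient evidence against H0.

t = 1.2309; fail to reject H0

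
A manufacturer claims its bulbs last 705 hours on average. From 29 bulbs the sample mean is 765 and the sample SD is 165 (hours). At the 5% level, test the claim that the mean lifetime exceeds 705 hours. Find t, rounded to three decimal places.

1.958

H0: μ = 705; H1: μ > 705 (one-sample t-test, right-tailed).
t = (x̄ − μ₀)/(s/√n) = (765 − 705)/(165/√29) = 1.958
df = n − 1 = 28
p-value = P(T ≥ 1.958) ≈ 0.030
Since p ≈ 0.030 < α = 0.05, reject H0; the evidence is statistically significant.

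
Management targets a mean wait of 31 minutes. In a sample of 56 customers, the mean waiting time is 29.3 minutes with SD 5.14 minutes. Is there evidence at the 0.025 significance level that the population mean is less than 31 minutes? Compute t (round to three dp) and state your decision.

t = -2.475; reject H0

H0: μ = 31; H1: μ < 31 (one-sample t-test, left-tailed).
t = (x̄ − μ₀)/(s/√n) = (29.3 − 31)/(5.14/√56) = -2.475
df = n − 1 = 55
p-value = P(T ≤ -2.475) ≈ 0.008
Since p ≈ 0.008 < α = 0.025, reject H0; the data support H1.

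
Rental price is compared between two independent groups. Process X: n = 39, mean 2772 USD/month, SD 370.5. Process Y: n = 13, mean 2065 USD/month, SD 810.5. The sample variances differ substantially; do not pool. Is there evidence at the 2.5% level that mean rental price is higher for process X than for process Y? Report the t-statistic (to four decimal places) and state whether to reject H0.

Let group 1 = process X, group 2 = process Y. H0: μ_1 = μ_2; H1: μ_1 > μ_2 (Welch's two-sample t-test, right-tailed).
t = (x̄_1 − x̄_2)/√(s_1²/n_1 + s_2²/n_2) = (2772 − 2065)/√(370.5²/39 + 810.5²/13) = 3.0410
Welch–Satterthwaite df ≈ 13.71
p-value = P(T ≥ 3.0410) ≈ 0.0045
Since p ≈ 0.0045 < α = 0.025, reject H0; the data support H1.

t = 3.0410; reject H0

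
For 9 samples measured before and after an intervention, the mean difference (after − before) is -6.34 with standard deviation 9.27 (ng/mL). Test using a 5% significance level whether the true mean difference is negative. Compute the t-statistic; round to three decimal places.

H0: μ_d = 0; H1: μ_d < 0 (paired t-test on the differences, left-tailed).
t = d̄/(s_d/√n) = -6.34/(9.27/√9) = -2.052
df = n − 1 = 8
p-value = P(T ≤ -2.052) ≈ 0.0372
Since p ≈ 0.0372 < α = 0.05, reject H0; the evidence is statistically significant.

-2.052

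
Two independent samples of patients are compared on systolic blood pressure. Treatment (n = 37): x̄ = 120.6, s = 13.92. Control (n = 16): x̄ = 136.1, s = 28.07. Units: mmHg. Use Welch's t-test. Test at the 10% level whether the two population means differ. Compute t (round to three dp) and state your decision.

t = -2.100; reject H0

Let group 1 = treatment, group 2 = control. H0: μ_1 = μ_2; H1: μ_1 ≠ μ_2 (Welch's two-sample t-test, two-sided).
t = (x̄_1 − x̄_2)/√(s_1²/n_1 + s_2²/n_2) = (120.6 − 136.1)/√(13.92²/37 + 28.07²/16) = -2.100
Welch–Satterthwaite df ≈ 18.27
Two-sided p-value ≈ 0.0499
Since p ≈ 0.0499 < α = 0.1, reject H0; the evidence is statistically significant.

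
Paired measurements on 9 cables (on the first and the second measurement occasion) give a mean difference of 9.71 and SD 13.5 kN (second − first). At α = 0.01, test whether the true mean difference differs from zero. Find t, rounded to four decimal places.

2.1578

H0: μ_d = 0; H1: μ_d ≠ 0 (paired t-test on the differences, two-sided).
t = d̄/(s_d/√n) = 9.71/(13.5/√9) = 2.1578
df = n − 1 = 8
Two-sided p-value ≈ 0.063
Since p ≈ 0.063 > α = 0.01, fail to reject H0; the evidence is not statistically significant.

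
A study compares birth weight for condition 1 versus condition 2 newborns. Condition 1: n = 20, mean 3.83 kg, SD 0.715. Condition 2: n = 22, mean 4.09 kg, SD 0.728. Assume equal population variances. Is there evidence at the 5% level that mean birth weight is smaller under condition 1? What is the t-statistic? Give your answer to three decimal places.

Let group 1 = condition 1, group 2 = condition 2. H0: μ_1 = μ_2; H1: μ_1 < μ_2 (two-sample pooled-variance t-test, left-tailed).
s_p² = [(20−1)·0.715² + (22−1)·0.728²]/(20+22−2) = 0.521073
t = (3.83 − 4.09)/√[0.521073·(1/20 + 1/22)] = -1.166
df = n₁ + n₂ − 2 = 40
p-value = P(T ≤ -1.166) ≈ 0.1253
Since p ≈ 0.1253 > α = 0.05, fail to reject H0; the evidence is not statistically significant.

-1.166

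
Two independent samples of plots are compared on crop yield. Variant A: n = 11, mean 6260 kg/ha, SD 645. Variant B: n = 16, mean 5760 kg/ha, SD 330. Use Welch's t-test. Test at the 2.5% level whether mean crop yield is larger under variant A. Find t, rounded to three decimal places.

Let group 1 = variant A, group 2 = variant B. H0: μ_1 = μ_2; H1: μ_1 > μ_2 (Welch's two-sample t-test, right-tailed).
t = (x̄_1 − x̄_2)/√(s_1²/n_1 + s_2²/n_2) = (6260 − 5760)/√(645²/11 + 330²/16) = 2.367
Welch–Satterthwaite df ≈ 13.63
p-value = P(T ≥ 2.367) ≈ 0.017
Since p ≈ 0.017 < α = 0.025, reject H0; the data support H1.

2.367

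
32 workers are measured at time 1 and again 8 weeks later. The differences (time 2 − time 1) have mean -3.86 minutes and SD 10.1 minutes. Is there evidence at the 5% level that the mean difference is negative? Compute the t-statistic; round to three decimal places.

-2.162

H0: μ_d = 0; H1: μ_d < 0 (paired t-test on the differences, left-tailed).
t = d̄/(s_d/√n) = -3.86/(10.1/√32) = -2.162
df = n − 1 = 31
p-value = P(T ≤ -2.162) ≈ 0.019
Since p ≈ 0.019 < α = 0.05, reject H0; the data support H1.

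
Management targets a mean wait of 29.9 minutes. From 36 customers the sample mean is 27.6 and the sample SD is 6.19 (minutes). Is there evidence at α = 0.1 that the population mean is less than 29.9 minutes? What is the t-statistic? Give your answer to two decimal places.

-2.23

H0: μ = 29.9; H1: μ < 29.9 (one-sample t-test, left-tailed).
t = (x̄ − μ₀)/(s/√n) = (27.6 − 29.9)/(6.19/√36) = -2.23
df = n − 1 = 35
p-value = P(T ≤ -2.23) ≈ 0.016
Since p ≈ 0.016 < α = 0.1, reject H0; the evidence is statistically significant.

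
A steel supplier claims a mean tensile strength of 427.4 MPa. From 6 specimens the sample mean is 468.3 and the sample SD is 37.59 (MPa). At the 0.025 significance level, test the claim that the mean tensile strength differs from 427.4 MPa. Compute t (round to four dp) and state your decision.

t = 2.6652; fail to reject H0

H0: μ = 427.4; H1: μ ≠ 427.4 (one-sample t-test, two-sided).
t = (x̄ − μ₀)/(s/√n) = (468.3 − 427.4)/(37.59/√6) = 2.6652
df = n − 1 = 5
Two-sided p-value ≈ 0.045
Since p ≈ 0.045 > α = 0.025, fail to reject H0; the data do not provide sufficient evidence against H0.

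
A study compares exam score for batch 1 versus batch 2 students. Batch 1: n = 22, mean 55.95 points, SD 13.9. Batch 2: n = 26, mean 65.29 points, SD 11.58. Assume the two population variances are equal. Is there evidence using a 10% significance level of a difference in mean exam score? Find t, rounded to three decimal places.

Let group 1 = batch 1, group 2 = batch 2. H0: μ_1 = μ_2; H1: μ_1 ≠ μ_2 (two-sample pooled-variance t-test, two-sided).
s_p² = [(22−1)·13.9² + (26−1)·11.58²]/(22+26−2) = 161.083
t = (55.95 − 65.29)/√[161.083·(1/22 + 1/26)] = -2.540
df = n₁ + n₂ − 2 = 46
Two-sided p-value ≈ 0.0145
Since p ≈ 0.0145 < α = 0.1, reject H0; the data support H1.

-2.540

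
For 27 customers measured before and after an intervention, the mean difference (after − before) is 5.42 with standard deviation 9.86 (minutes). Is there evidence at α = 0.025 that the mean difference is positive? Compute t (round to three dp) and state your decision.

t = 2.856; reject H0

H0: μ_d = 0; H1: μ_d > 0 (paired t-test on the differences, right-tailed).
t = d̄/(s_d/√n) = 5.42/(9.86/√27) = 2.856
df = n − 1 = 26
p-value = P(T ≥ 2.856) ≈ 0.004
Since p ≈ 0.004 < α = 0.025, reject H0; the data support H1.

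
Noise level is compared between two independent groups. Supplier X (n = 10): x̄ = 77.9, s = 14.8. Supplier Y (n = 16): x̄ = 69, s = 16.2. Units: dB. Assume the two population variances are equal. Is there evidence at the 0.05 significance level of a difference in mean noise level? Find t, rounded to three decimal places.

Let group 1 = supplier X, group 2 = supplier Y. H0: μ_1 = μ_2; H1: μ_1 ≠ μ_2 (two-sample pooled-variance t-test, two-sided).
s_p² = [(10−1)·14.8² + (16−1)·16.2²]/(10+16−2) = 246.165
t = (77.9 − 69)/√[246.165·(1/10 + 1/16)] = 1.407
df = n₁ + n₂ − 2 = 24
Two-sided p-value ≈ 0.1722
Since p ≈ 0.1722 > α = 0.05, fail to reject H0; the evidence is not statistically significant.

1.407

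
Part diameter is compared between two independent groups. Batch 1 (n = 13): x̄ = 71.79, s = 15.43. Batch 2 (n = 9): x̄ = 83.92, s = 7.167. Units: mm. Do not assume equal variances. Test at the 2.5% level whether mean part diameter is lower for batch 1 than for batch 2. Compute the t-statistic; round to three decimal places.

-2.475

Let group 1 = batch 1, group 2 = batch 2. H0: μ_1 = μ_2; H1: μ_1 < μ_2 (Welch's two-sample t-test, left-tailed).
t = (x̄_1 − x̄_2)/√(s_1²/n_1 + s_2²/n_2) = (71.79 − 83.92)/√(15.43²/13 + 7.167²/9) = -2.475
Welch–Satterthwaite df ≈ 18.02
p-value = P(T ≤ -2.475) ≈ 0.0117
Since p ≈ 0.0117 < α = 0.025, reject H0; the evidence is statistically significant.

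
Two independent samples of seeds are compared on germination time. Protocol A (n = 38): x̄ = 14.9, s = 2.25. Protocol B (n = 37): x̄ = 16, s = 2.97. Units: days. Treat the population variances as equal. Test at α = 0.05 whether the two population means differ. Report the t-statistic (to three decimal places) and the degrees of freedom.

t = -1.811, df = 73

Let group 1 = protocol A, group 2 = protocol B. H0: μ_1 = μ_2; H1: μ_1 ≠ μ_2 (two-sample pooled-variance t-test, two-sided).
s_p² = [(38−1)·2.25² + (37−1)·2.97²]/(38+37−2) = 6.91596
t = (14.9 − 16)/√[6.91596·(1/38 + 1/37)] = -1.811
df = n₁ + n₂ − 2 = 73
Two-sided p-value ≈ 0.074
Since p ≈ 0.074 > α = 0.05, fail to reject H0; the data do not provide sufficient evidence against H0.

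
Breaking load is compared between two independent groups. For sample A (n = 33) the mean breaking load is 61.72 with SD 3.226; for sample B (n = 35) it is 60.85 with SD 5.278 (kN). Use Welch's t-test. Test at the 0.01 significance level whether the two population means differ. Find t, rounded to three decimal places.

0.825

Let group 1 = sample A, group 2 = sample B. H0: μ_1 = μ_2; H1: μ_1 ≠ μ_2 (Welch's two-sample t-test, two-sided).
t = (x̄_1 − x̄_2)/√(s_1²/n_1 + s_2²/n_2) = (61.72 − 60.85)/√(3.226²/33 + 5.278²/35) = 0.825
Welch–Satterthwaite df ≈ 56.81
Two-sided p-value ≈ 0.413
Since p ≈ 0.413 > α = 0.01, fail to reject H0; the evidence is not statistically significant.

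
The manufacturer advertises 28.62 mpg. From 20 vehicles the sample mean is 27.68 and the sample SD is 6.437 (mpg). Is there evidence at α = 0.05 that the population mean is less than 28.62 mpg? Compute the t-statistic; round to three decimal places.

H0: μ = 28.62; H1: μ < 28.62 (one-sample t-test, left-tailed).
t = (x̄ − μ₀)/(s/√n) = (27.68 − 28.62)/(6.437/√20) = -0.653
df = n − 1 = 19
p-value = P(T ≤ -0.653) ≈ 0.2608
Since p ≈ 0.2608 > α = 0.05, fail to reject H0; the evidence is not statistically significant.

-0.653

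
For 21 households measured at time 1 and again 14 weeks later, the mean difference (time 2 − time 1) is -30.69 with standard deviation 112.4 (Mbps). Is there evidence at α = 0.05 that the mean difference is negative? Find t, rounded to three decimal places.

-1.251

H0: μ_d = 0; H1: μ_d < 0 (paired t-test on the differences, left-tailed).
t = d̄/(s_d/√n) = -30.69/(112.4/√21) = -1.251
df = n − 1 = 20
p-value = P(T ≤ -1.251) ≈ 0.1126
Since p ≈ 0.1126 > α = 0.05, fail to reject H0; the evidence is not statistically significant.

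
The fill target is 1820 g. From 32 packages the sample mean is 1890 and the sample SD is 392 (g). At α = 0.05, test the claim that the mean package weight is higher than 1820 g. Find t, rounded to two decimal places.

H0: μ = 1820; H1: μ > 1820 (one-sample t-test, right-tailed).
t = (x̄ − μ₀)/(s/√n) = (1890 − 1820)/(392/√32) = 1.01
df = n − 1 = 31
p-value = P(T ≥ 1.01) ≈ 0.1601
Since p ≈ 0.1601 > α = 0.05, fail to reject H0; the data do not provide sufficient evidence against H0.

1.01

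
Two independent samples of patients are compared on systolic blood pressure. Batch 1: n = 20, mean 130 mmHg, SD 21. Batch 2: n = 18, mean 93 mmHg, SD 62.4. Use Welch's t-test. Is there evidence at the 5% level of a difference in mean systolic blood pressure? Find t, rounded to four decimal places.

Let group 1 = batch 1, group 2 = batch 2. H0: μ_1 = μ_2; H1: μ_1 ≠ μ_2 (Welch's two-sample t-test, two-sided).
t = (x̄_1 − x̄_2)/√(s_1²/n_1 + s_2²/n_2) = (130 − 93)/√(21²/20 + 62.4²/18) = 2.3965
Welch–Satterthwaite df ≈ 20.45
Two-sided p-value ≈ 0.026
Since p ≈ 0.026 < α = 0.05, reject H0; the data support H1.

2.3965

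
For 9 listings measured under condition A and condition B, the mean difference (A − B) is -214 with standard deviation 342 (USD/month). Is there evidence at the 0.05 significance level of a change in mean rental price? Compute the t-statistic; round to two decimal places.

H0: μ_d = 0; H1: μ_d ≠ 0 (paired t-test on the differences, two-sided).
t = d̄/(s_d/√n) = -214/(342/√9) = -1.88
df = n − 1 = 8
Two-sided p-value ≈ 0.097
Since p ≈ 0.097 > α = 0.05, fail to reject H0; the data do not provide sufficient evidence against H0.

-1.88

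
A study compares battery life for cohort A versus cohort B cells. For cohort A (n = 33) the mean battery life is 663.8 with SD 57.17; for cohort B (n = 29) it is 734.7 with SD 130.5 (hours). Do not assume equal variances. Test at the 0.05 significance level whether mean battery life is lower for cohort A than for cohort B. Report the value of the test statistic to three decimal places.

Let group 1 = cohort A, group 2 = cohort B. H0: μ_1 = μ_2; H1: μ_1 < μ_2 (Welch's two-sample t-test, left-tailed).
t = (x̄_1 − x̄_2)/√(s_1²/n_1 + s_2²/n_2) = (663.8 − 734.7)/√(57.17²/33 + 130.5²/29) = -2.706
Welch–Satterthwaite df ≈ 37.31
p-value = P(T ≤ -2.706) ≈ 0.005
Since p ≈ 0.005 < α = 0.05, reject H0; the evidence is statistically significant.

-2.706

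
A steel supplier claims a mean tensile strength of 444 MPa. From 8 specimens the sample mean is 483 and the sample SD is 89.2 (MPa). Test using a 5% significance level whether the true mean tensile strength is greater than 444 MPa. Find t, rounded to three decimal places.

H0: μ = 444; H1: μ > 444 (one-sample t-test, right-tailed).
t = (x̄ − μ₀)/(s/√n) = (483 − 444)/(89.2/√8) = 1.237
df = n − 1 = 7
p-value = P(T ≥ 1.237) ≈ 0.1280
Since p ≈ 0.1280 > α = 0.05, fail to reject H0; the data do not provide sufficient evidence against H0.

1.237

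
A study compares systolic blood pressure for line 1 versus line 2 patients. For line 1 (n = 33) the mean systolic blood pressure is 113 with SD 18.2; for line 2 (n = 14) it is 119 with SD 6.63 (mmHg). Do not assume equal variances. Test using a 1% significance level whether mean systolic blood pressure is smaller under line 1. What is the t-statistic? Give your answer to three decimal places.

Let group 1 = line 1, group 2 = line 2. H0: μ_1 = μ_2; H1: μ_1 < μ_2 (Welch's two-sample t-test, left-tailed).
t = (x̄_1 − x̄_2)/√(s_1²/n_1 + s_2²/n_2) = (113 − 119)/√(18.2²/33 + 6.63²/14) = -1.653
Welch–Satterthwaite df ≈ 44.45
p-value = P(T ≤ -1.653) ≈ 0.053
Since p ≈ 0.053 > α = 0.01, fail to reject H0; the data do not provide sufficient evidence against H0.

-1.653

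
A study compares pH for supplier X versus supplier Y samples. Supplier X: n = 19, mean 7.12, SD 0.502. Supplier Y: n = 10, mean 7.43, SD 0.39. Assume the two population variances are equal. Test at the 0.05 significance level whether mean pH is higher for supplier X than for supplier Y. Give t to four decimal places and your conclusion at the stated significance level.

Let group 1 = supplier X, group 2 = supplier Y. H0: μ_1 = μ_2; H1: μ_1 > μ_2 (two-sample pooled-variance t-test, right-tailed).
s_p² = [(19−1)·0.502² + (10−1)·0.39²]/(19+10−2) = 0.218703
t = (7.12 − 7.43)/√[0.218703·(1/19 + 1/10)] = -1.6967
df = n₁ + n₂ − 2 = 27
p-value = P(T ≥ -1.6967) ≈ 0.949
Since p ≈ 0.949 > α = 0.05, fail to reject H0; the evidence is not statistically significant.

t = -1.6967; fail to reject H0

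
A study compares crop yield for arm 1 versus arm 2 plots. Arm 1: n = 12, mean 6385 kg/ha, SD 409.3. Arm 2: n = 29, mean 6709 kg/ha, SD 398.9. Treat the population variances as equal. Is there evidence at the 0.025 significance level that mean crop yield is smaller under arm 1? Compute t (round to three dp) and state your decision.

Let group 1 = arm 1, group 2 = arm 2. H0: μ_1 = μ_2; H1: μ_1 < μ_2 (two-sample pooled-variance t-test, left-tailed).
s_p² = [(12−1)·409.3² + (29−1)·398.9²]/(12+29−2) = 161492
t = (6385 − 6709)/√[161492·(1/12 + 1/29)] = -2.349
df = n₁ + n₂ − 2 = 39
p-value = P(T ≤ -2.349) ≈ 0.0120
Since p ≈ 0.0120 < α = 0.025, reject H0; the evidence is statistically significant.

t = -2.349; reject H0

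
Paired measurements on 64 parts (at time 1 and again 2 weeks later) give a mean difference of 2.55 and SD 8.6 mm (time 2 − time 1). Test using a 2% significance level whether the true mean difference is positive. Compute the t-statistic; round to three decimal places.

H0: μ_d = 0; H1: μ_d > 0 (paired t-test on the differences, right-tailed).
t = d̄/(s_d/√n) = 2.55/(8.6/√64) = 2.372
df = n − 1 = 63
p-value = P(T ≥ 2.372) ≈ 0.0104
Since p ≈ 0.0104 < α = 0.02, reject H0; the evidence is statistically significant.

2.372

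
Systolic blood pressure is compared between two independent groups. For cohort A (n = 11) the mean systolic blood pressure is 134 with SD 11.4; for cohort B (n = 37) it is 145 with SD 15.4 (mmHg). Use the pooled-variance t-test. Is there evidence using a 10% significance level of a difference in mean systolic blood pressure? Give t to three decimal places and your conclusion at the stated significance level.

t = -2.190; reject H0

Let group 1 = cohort A, group 2 = cohort B. H0: μ_1 = μ_2; H1: μ_1 ≠ μ_2 (two-sample pooled-variance t-test, two-sided).
s_p² = [(11−1)·11.4² + (37−1)·15.4²]/(11+37−2) = 213.856
t = (134 − 145)/√[213.856·(1/11 + 1/37)] = -2.190
df = n₁ + n₂ − 2 = 46
Two-sided p-value ≈ 0.0336
Since p ≈ 0.0336 < α = 0.1, reject H0; the data support H1.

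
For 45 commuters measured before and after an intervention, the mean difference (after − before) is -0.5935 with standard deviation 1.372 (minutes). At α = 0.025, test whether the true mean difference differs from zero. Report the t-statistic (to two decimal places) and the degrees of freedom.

t = -2.90, df = 44

H0: μ_d = 0; H1: μ_d ≠ 0 (paired t-test on the differences, two-sided).
t = d̄/(s_d/√n) = -0.5935/(1.372/√45) = -2.90
df = n − 1 = 44
Two-sided p-value ≈ 0.006
Since p ≈ 0.006 < α = 0.025, reject H0; the evidence is statistically significant.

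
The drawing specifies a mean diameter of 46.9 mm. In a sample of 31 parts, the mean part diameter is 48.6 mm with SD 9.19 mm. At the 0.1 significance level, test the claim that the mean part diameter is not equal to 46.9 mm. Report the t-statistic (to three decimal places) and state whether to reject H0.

t = 1.030; fail to reject H0

H0: μ = 46.9; H1: μ ≠ 46.9 (one-sample t-test, two-sided).
t = (x̄ − μ₀)/(s/√n) = (48.6 − 46.9)/(9.19/√31) = 1.030
df = n − 1 = 30
Two-sided p-value ≈ 0.311
Since p ≈ 0.311 > α = 0.1, fail to reject H0; the data do not provide sufficient evidence against H0.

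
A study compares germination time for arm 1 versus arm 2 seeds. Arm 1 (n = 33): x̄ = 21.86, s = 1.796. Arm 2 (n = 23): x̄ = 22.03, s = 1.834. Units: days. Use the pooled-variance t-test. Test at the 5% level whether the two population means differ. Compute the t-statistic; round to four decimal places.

-0.3455

Let group 1 = arm 1, group 2 = arm 2. H0: μ_1 = μ_2; H1: μ_1 ≠ μ_2 (two-sample pooled-variance t-test, two-sided).
s_p² = [(33−1)·1.796² + (23−1)·1.834²]/(33+23−2) = 3.28181
t = (21.86 − 22.03)/√[3.28181·(1/33 + 1/23)] = -0.3455
df = n₁ + n₂ − 2 = 54
Two-sided p-value ≈ 0.731
Since p ≈ 0.731 > α = 0.05, fail to reject H0; the data do not provide sufficient evidence against H0.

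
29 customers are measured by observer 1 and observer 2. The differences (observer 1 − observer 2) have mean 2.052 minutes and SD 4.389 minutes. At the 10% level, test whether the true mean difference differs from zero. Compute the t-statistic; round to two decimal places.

H0: μ_d = 0; H1: μ_d ≠ 0 (paired t-test on the differences, two-sided).
t = d̄/(s_d/√n) = 2.052/(4.389/√29) = 2.52
df = n − 1 = 28
Two-sided p-value ≈ 0.018
Since p ≈ 0.018 < α = 0.1, reject H0; the evidence is statistically significant.

2.52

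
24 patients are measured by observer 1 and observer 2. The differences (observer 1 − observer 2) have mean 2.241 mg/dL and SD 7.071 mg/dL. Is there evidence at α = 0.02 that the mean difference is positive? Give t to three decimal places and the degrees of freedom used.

t = 1.553, df = 23

H0: μ_d = 0; H1: μ_d > 0 (paired t-test on the differences, right-tailed).
t = d̄/(s_d/√n) = 2.241/(7.071/√24) = 1.553
df = n − 1 = 23
p-value = P(T ≥ 1.553) ≈ 0.0671
Since p ≈ 0.0671 > α = 0.02, fail to reject H0; the evidence is not statistically significant.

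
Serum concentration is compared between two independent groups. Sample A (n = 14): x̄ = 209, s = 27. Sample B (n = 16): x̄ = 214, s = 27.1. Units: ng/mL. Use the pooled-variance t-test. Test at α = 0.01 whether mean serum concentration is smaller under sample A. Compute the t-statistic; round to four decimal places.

Let group 1 = sample A, group 2 = sample B. H0: μ_1 = μ_2; H1: μ_1 < μ_2 (two-sample pooled-variance t-test, left-tailed).
s_p² = [(14−1)·27² + (16−1)·27.1²]/(14+16−2) = 731.898
t = (209 − 214)/√[731.898·(1/14 + 1/16)] = -0.5050
df = n₁ + n₂ − 2 = 28
p-value = P(T ≤ -0.5050) ≈ 0.3087
Since p ≈ 0.3087 > α = 0.01, fail to reject H0; the evidence is not statistically significant.

-0.5050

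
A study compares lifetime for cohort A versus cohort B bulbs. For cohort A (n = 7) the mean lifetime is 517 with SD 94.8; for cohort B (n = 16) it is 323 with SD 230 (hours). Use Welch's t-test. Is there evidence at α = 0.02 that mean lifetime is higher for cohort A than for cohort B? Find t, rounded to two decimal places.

Let group 1 = cohort A, group 2 = cohort B. H0: μ_1 = μ_2; H1: μ_1 > μ_2 (Welch's two-sample t-test, right-tailed).
t = (x̄_1 − x̄_2)/√(s_1²/n_1 + s_2²/n_2) = (517 − 323)/√(94.8²/7 + 230²/16) = 2.86
Welch–Satterthwaite df ≈ 21.00
p-value = P(T ≥ 2.86) ≈ 0.005
Since p ≈ 0.005 < α = 0.02, reject H0; the data support H1.

2.86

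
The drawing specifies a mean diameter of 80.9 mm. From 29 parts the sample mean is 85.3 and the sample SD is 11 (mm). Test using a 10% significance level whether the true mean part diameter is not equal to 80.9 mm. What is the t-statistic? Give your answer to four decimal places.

H0: μ = 80.9; H1: μ ≠ 80.9 (one-sample t-test, two-sided).
t = (x̄ − μ₀)/(s/√n) = (85.3 − 80.9)/(11/√29) = 2.1541
df = n − 1 = 28
Two-sided p-value ≈ 0.040
Since p ≈ 0.040 < α = 0.1, reject H0; the evidence is statistically significant.

2.1541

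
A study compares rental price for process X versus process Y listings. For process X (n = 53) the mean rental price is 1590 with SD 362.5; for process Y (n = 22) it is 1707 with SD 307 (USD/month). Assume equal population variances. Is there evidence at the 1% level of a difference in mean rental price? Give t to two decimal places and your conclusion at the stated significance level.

t = -1.33; fail to reject H0

Let group 1 = process X, group 2 = process Y. H0: μ_1 = μ_2; H1: μ_1 ≠ μ_2 (two-sample pooled-variance t-test, two-sided).
s_p² = [(53−1)·362.5² + (22−1)·307²]/(53+22−2) = 120717
t = (1590 − 1707)/√[120717·(1/53 + 1/22)] = -1.33
df = n₁ + n₂ − 2 = 73
Two-sided p-value ≈ 0.1884
Since p ≈ 0.1884 > α = 0.01, fail to reject H0; the evidence is not statistically significant.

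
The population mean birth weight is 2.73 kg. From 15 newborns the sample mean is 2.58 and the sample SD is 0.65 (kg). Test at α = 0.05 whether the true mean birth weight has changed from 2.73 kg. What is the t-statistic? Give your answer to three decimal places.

-0.894

H0: μ = 2.73; H1: μ ≠ 2.73 (one-sample t-test, two-sided).
t = (x̄ − μ₀)/(s/√n) = (2.58 − 2.73)/(0.65/√15) = -0.894
df = n − 1 = 14
Two-sided p-value ≈ 0.387
Since p ≈ 0.387 > α = 0.05, fail to reject H0; the data do not provide sufficient evidence against H0.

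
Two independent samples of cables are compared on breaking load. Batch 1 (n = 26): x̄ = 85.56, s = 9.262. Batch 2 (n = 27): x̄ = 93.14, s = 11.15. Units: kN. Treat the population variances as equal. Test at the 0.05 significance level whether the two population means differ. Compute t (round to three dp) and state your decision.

Let group 1 = batch 1, group 2 = batch 2. H0: μ_1 = μ_2; H1: μ_1 ≠ μ_2 (two-sample pooled-variance t-test, two-sided).
s_p² = [(26−1)·9.262² + (27−1)·11.15²]/(26+27−2) = 105.431
t = (85.56 − 93.14)/√[105.431·(1/26 + 1/27)] = -2.687
df = n₁ + n₂ − 2 = 51
Two-sided p-value ≈ 0.010
Since p ≈ 0.010 < α = 0.05, reject H0; the data support H1.

t = -2.687; reject H0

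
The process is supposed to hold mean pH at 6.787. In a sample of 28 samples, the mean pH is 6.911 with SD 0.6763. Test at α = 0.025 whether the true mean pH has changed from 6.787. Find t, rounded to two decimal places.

0.97

H0: μ = 6.787; H1: μ ≠ 6.787 (one-sample t-test, two-sided).
t = (x̄ − μ₀)/(s/√n) = (6.911 − 6.787)/(0.6763/√28) = 0.97
df = n − 1 = 27
Two-sided p-value ≈ 0.3406
Since p ≈ 0.3406 > α = 0.025, fail to reject H0; the evidence is not statistically significant.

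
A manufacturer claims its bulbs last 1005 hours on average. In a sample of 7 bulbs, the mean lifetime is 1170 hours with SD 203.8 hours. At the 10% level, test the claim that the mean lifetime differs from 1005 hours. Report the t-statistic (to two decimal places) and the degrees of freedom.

t = 2.14, df = 6

H0: μ = 1005; H1: μ ≠ 1005 (one-sample t-test, two-sided).
t = (x̄ − μ₀)/(s/√n) = (1170 − 1005)/(203.8/√7) = 2.14
df = n − 1 = 6
Two-sided p-value ≈ 0.0759
Since p ≈ 0.0759 < α = 0.1, reject H0; the evidence is statistically significant.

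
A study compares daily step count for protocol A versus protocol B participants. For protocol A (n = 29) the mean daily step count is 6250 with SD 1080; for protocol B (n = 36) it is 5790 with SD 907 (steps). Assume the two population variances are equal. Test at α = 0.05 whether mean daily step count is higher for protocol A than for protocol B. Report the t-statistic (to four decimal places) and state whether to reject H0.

Let group 1 = protocol A, group 2 = protocol B. H0: μ_1 = μ_2; H1: μ_1 > μ_2 (two-sample pooled-variance t-test, right-tailed).
s_p² = [(29−1)·1080² + (36−1)·907²]/(29+36−2) = 975427
t = (6250 − 5790)/√[975427·(1/29 + 1/36)] = 1.8666
df = n₁ + n₂ − 2 = 63
p-value = P(T ≥ 1.8666) ≈ 0.033
Since p ≈ 0.033 < α = 0.05, reject H0; the data support H1.

t = 1.8666; reject H0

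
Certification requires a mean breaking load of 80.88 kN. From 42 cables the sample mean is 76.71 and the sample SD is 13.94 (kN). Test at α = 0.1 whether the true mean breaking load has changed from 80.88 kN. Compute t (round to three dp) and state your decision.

t = -1.939; reject H0

H0: μ = 80.88; H1: μ ≠ 80.88 (one-sample t-test, two-sided).
t = (x̄ − μ₀)/(s/√n) = (76.71 − 80.88)/(13.94/√42) = -1.939
df = n − 1 = 41
Two-sided p-value ≈ 0.0594
Since p ≈ 0.0594 < α = 0.1, reject H0; the data support H1.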